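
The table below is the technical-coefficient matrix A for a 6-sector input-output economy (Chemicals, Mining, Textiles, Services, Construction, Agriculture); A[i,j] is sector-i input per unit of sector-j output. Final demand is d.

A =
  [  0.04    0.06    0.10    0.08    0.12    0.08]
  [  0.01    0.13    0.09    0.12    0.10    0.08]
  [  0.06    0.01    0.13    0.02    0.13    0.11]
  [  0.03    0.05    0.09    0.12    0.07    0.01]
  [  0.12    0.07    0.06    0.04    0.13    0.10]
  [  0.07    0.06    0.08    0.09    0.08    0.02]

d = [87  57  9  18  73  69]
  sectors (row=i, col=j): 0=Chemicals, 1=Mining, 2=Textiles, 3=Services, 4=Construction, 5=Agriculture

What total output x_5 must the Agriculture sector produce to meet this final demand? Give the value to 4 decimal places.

Form M = I − A:
  [  0.96   -0.06   -0.10   -0.08   -0.12   -0.08]
  [ -0.01    0.87   -0.09   -0.12   -0.10   -0.08]
  [ -0.06   -0.01    0.87   -0.02   -0.13   -0.11]
  [ -0.03   -0.05   -0.09    0.88   -0.07   -0.01]
  [ -0.12   -0.07   -0.06   -0.04    0.87   -0.10]
  [ -0.07   -0.06   -0.08   -0.09   -0.08    0.98]
Leontief inverse L = M⁻¹:
  [  1.0960    0.1131    0.1805    0.1435    0.2158    0.1424]
  [  0.0656    1.1936    0.1787    0.1969    0.2022    0.1455]
  [  0.1193    0.0565    1.2081    0.0740    0.2254    0.1737]
  [  0.0690    0.0891    0.1532    1.1705    0.1420    0.0565]
  [  0.1808    0.1317    0.1467    0.1112    1.2359    0.1692]
  [  0.1131    0.1047    0.1485    0.1449    0.1601    1.0727]
Total output x = L · d:
  x_0 = 1.0960·87 + 0.1131·57 + 0.1805·9 + 0.1435·18 + 0.2158·73 + 0.1424·69 = 131.5850
  x_1 = 0.0656·87 + 1.1936·57 + 0.1787·9 + 0.1969·18 + 0.2022·73 + 0.1455·69 = 103.6964
  x_2 = 0.1193·87 + 0.0565·57 + 1.2081·9 + 0.0740·18 + 0.2254·73 + 0.1737·69 = 54.2396
  x_3 = 0.0690·87 + 0.0891·57 + 0.1532·9 + 1.1705·18 + 0.1420·73 + 0.0565·69 = 47.7964
  x_4 = 0.1808·87 + 0.1317·57 + 0.1467·9 + 0.1112·18 + 1.2359·73 + 0.1692·69 = 128.4611
  x_5 = 0.1131·87 + 0.1047·57 + 0.1485·9 + 0.1449·18 + 0.1601·73 + 1.0727·69 = 105.4597

105.4597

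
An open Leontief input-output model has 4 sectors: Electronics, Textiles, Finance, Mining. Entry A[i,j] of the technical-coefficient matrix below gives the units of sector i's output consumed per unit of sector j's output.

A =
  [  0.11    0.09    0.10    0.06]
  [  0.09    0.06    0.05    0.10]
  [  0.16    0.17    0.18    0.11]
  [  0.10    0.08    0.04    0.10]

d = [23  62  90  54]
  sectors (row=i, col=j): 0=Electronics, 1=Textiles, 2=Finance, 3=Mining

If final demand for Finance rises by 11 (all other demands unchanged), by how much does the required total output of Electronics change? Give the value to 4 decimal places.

1.7467

Form M = I − A:
  [  0.89   -0.09   -0.10   -0.06]
  [ -0.09    0.94   -0.05   -0.10]
  [ -0.16   -0.17    0.82   -0.11]
  [ -0.10   -0.08   -0.04    0.90]
Leontief inverse L = M⁻¹:
  [  1.1804    0.1515    0.1588    0.1149]
  [  0.1446    1.1066    0.0921    0.1439]
  [  0.2813    0.2761    1.2807    0.2060]
  [  0.1565    0.1275    0.0828    1.1458]
Total output x = L · d:
  x_0 = 1.1804·23 + 0.1515·62 + 0.1588·90 + 0.1149·54 = 57.0406
  x_1 = 0.1446·23 + 1.1066·62 + 0.0921·90 + 0.1439·54 = 87.9944
  x_2 = 0.2813·23 + 0.2761·62 + 1.2807·90 + 0.2060·54 = 149.9711
  x_3 = 0.1565·23 + 0.1275·62 + 0.0828·90 + 1.1458·54 = 80.8249
Δx_0 = L[0,2] · Δd_2 = 0.1588 · 11 = 1.7467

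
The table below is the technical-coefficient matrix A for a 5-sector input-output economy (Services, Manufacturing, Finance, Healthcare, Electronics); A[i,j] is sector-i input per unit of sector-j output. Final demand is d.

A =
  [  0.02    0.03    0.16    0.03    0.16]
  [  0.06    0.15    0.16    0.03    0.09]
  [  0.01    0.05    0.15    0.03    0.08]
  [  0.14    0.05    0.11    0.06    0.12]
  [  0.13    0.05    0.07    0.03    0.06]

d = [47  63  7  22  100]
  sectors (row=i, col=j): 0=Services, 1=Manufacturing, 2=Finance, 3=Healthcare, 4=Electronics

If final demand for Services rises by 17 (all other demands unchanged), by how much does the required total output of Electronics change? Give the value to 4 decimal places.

2.7484

Form M = I − A:
  [  0.98   -0.03   -0.16   -0.03   -0.16]
  [ -0.06    0.85   -0.16   -0.03   -0.09]
  [ -0.01   -0.05    0.85   -0.03   -0.08]
  [ -0.14   -0.05   -0.11    0.94   -0.12]
  [ -0.13   -0.05   -0.07   -0.03    0.94]
Leontief inverse L = M⁻¹:
  [  1.0625    0.0670    0.2367    0.0504    0.2138]
  [  0.1065    1.2089    0.2683    0.0558    0.1638]
  [  0.0407    0.0830    1.2160    0.0467    0.1243]
  [  0.1893    0.0946    0.2103    1.0859    0.1978]
  [  0.1617    0.0828    0.1443    0.0481    1.1177]
Total output x = L · d:
  x_0 = 1.0625·47 + 0.0670·63 + 0.2367·7 + 0.0504·22 + 0.2138·100 = 78.3079
  x_1 = 0.1065·47 + 1.2089·63 + 0.2683·7 + 0.0558·22 + 0.1638·100 = 100.6532
  x_2 = 0.0407·47 + 0.0830·63 + 1.2160·7 + 0.0467·22 + 0.1243·100 = 29.1148
  x_3 = 0.1893·47 + 0.0946·63 + 0.2103·7 + 1.0859·22 + 0.1978·100 = 59.9961
  x_4 = 0.1617·47 + 0.0828·63 + 0.1443·7 + 0.0481·22 + 1.1177·100 = 126.6496
Δx_4 = L[4,0] · Δd_0 = 0.1617 · 17 = 2.7484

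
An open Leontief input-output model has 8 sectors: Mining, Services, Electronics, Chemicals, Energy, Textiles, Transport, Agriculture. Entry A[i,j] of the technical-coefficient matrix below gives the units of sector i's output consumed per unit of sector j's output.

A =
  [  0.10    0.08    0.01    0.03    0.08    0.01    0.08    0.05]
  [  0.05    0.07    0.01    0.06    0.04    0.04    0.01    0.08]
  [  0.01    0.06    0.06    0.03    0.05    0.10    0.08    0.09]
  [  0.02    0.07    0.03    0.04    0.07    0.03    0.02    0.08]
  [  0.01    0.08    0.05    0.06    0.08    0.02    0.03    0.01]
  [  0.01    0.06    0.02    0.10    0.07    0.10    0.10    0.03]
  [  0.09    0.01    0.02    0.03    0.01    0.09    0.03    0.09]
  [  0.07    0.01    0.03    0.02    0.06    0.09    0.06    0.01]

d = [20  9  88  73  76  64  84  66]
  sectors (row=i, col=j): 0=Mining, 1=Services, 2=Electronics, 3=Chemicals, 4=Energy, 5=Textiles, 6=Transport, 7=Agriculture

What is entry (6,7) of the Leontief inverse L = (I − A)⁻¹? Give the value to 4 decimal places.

Form M = I − A:
  [  0.90   -0.08   -0.01   -0.03   -0.08   -0.01   -0.08   -0.05]
  [ -0.05    0.93   -0.01   -0.06   -0.04   -0.04   -0.01   -0.08]
  [ -0.01   -0.06    0.94   -0.03   -0.05   -0.10   -0.08   -0.09]
  [ -0.02   -0.07   -0.03    0.96   -0.07   -0.03   -0.02   -0.08]
  [ -0.01   -0.08   -0.05   -0.06    0.92   -0.02   -0.03   -0.01]
  [ -0.01   -0.06   -0.02   -0.10   -0.07    0.90   -0.10   -0.03]
  [ -0.09   -0.01   -0.02   -0.03   -0.01   -0.09    0.97   -0.09]
  [ -0.07   -0.01   -0.03   -0.02   -0.06   -0.09   -0.06    0.99]
Leontief inverse L = M⁻¹:
  [  1.1394    0.1200    0.0280    0.0617    0.1209    0.0459    0.1127    0.0876]
  [  0.0774    1.1029    0.0252    0.0878    0.0757    0.0720    0.0381    0.1088]
  [  0.0443    0.0998    1.0827    0.0700    0.0940    0.1550    0.1224    0.1312]
  [  0.0449    0.1021    0.0470    1.0678    0.1046    0.0637    0.0472    0.1084]
  [  0.0304    0.1134    0.0670    0.0873    1.1119    0.0499    0.0531    0.0414]
  [  0.0430    0.1034    0.0420    0.1419    0.1151    1.1493    0.1376    0.0743]
  [  0.1221    0.0425    0.0355    0.0599    0.0481    0.1289    1.0677    0.1191]
  [  0.0967    0.0436    0.0460    0.0508    0.0950    0.1253    0.0935    1.0400]
Total output x = L · d:
  x_0 = 1.1394·20 + 0.1200·9 + 0.0280·88 + 0.0617·73 + 0.1209·76 + 0.0459·64 + 0.1127·84 + 0.0876·66 = 58.2045
  x_1 = 0.0774·20 + 1.1029·9 + 0.0252·88 + 0.0878·73 + 0.0757·76 + 0.0720·64 + 0.0381·84 + 0.1088·66 = 40.8537
  x_2 = 0.0443·20 + 0.0998·9 + 1.0827·88 + 0.0700·73 + 0.0940·76 + 0.1550·64 + 0.1224·84 + 0.1312·66 = 138.1821
  x_3 = 0.0449·20 + 0.1021·9 + 0.0470·88 + 1.0678·73 + 0.1046·76 + 0.0637·64 + 0.0472·84 + 0.1084·66 = 107.0457
  x_4 = 0.0304·20 + 0.1134·9 + 0.0670·88 + 0.0873·73 + 1.1119·76 + 0.0499·64 + 0.0531·84 + 0.0414·66 = 108.7891
  x_5 = 0.0430·20 + 0.1034·9 + 0.0420·88 + 0.1419·73 + 0.1151·76 + 1.1493·64 + 0.1376·84 + 0.0743·66 = 114.6104
  x_6 = 0.1221·20 + 0.0425·9 + 0.0355·88 + 0.0599·73 + 0.0481·76 + 0.1289·64 + 1.0677·84 + 0.1191·66 = 119.7817
  x_7 = 0.0967·20 + 0.0436·9 + 0.0460·88 + 0.0508·73 + 0.0950·76 + 0.1253·64 + 0.0935·84 + 1.0400·66 = 101.8166

L[6,7] = 0.1191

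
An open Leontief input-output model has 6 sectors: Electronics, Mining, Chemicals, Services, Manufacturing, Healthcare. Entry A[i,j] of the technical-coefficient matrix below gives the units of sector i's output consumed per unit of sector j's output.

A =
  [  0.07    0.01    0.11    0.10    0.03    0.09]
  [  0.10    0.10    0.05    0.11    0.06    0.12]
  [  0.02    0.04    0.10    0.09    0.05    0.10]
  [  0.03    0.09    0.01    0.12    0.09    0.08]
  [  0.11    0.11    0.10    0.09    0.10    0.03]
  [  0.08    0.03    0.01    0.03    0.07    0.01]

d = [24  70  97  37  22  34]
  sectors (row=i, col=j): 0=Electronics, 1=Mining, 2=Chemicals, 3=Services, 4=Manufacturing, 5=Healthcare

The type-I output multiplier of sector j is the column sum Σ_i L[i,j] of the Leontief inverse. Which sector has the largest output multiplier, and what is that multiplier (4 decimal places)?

Form M = I − A:
  [  0.93   -0.01   -0.11   -0.10   -0.03   -0.09]
  [ -0.10    0.90   -0.05   -0.11   -0.06   -0.12]
  [ -0.02   -0.04    0.90   -0.09   -0.05   -0.10]
  [ -0.03   -0.09   -0.01    0.88   -0.09   -0.08]
  [ -0.11   -0.11   -0.10   -0.09    0.90   -0.03]
  [ -0.08   -0.03   -0.01   -0.03   -0.07    0.99]
Leontief inverse L = M⁻¹:
  [  1.1096    0.0487    0.1500    0.1599    0.0752    0.1371]
  [  0.1632    1.1578    0.1020    0.1925    0.1219    0.1847]
  [  0.0621    0.0828    1.1373    0.1486    0.0970    0.1455]
  [  0.0831    0.1438    0.0488    1.1879    0.1440    0.1303]
  [  0.1744    0.1729    0.1634    0.1807    1.1636    0.1032]
  [  0.1101    0.0564    0.0397    0.0690    0.0974    1.0395]
Total output x = L · d:
  x_0 = 1.1096·24 + 0.0487·70 + 0.1500·97 + 0.1599·37 + 0.0752·22 + 0.1371·34 = 56.8241
  x_1 = 0.1632·24 + 1.1578·70 + 0.1020·97 + 0.1925·37 + 0.1219·22 + 0.1847·34 = 110.9379
  x_2 = 0.0621·24 + 0.0828·70 + 1.1373·97 + 0.1486·37 + 0.0970·22 + 0.1455·34 = 130.1892
  x_3 = 0.0831·24 + 0.1438·70 + 0.0488·97 + 1.1879·37 + 0.1440·22 + 0.1303·34 = 68.3452
  x_4 = 0.1744·24 + 0.1729·70 + 0.1634·97 + 0.1807·37 + 1.1636·22 + 0.1032·34 = 67.9316
  x_5 = 0.1101·24 + 0.0564·70 + 0.0397·97 + 0.0690·37 + 0.0974·22 + 1.0395·34 = 50.4864
Output multipliers (column sums of L):
  Electronics: 1.7025
  Mining: 1.6625
  Chemicals: 1.6412
  Services: 1.9386
  Manufacturing: 1.6991
  Healthcare: 1.7403

Services (1.9386)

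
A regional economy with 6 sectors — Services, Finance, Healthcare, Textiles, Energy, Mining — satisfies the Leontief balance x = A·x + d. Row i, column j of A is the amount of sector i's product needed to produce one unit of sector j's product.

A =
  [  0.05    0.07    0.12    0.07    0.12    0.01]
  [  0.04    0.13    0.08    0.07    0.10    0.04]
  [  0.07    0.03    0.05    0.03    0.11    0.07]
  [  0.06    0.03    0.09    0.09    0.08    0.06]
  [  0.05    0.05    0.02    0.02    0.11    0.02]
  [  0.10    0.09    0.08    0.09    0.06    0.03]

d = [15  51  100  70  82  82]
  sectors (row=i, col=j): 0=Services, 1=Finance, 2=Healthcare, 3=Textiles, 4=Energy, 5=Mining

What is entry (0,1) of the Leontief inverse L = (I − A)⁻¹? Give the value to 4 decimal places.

Form M = I − A:
  [  0.95   -0.07   -0.12   -0.07   -0.12   -0.01]
  [ -0.04    0.87   -0.08   -0.07   -0.10   -0.04]
  [ -0.07   -0.03    0.95   -0.03   -0.11   -0.07]
  [ -0.06   -0.03   -0.09    0.91   -0.08   -0.06]
  [ -0.05   -0.05   -0.02   -0.02    0.89   -0.02]
  [ -0.10   -0.09   -0.08   -0.09   -0.06    0.97]
Leontief inverse L = M⁻¹:
  [  1.0903    0.1120    0.1645    0.1059    0.1920    0.0382]
  [  0.0830    1.1817    0.1302    0.1123    0.1748    0.0695]
  [  0.1052    0.0670    1.0885    0.0617    0.1678    0.0897]
  [  0.1009    0.0690    0.1358    1.1282    0.1454    0.0865]
  [  0.0738    0.0788    0.0471    0.0420    1.1543    0.0338]
  [  0.1427    0.1380    0.1343    0.1337    0.1347    1.0588]
Total output x = L · d:
  x_0 = 1.0903·15 + 0.1120·51 + 0.1645·100 + 0.1059·70 + 0.1920·82 + 0.0382·82 = 64.8080
  x_1 = 0.0830·15 + 1.1817·51 + 0.1302·100 + 0.1123·70 + 0.1748·82 + 0.0695·82 = 102.4254
  x_2 = 0.1052·15 + 0.0670·51 + 1.0885·100 + 0.0617·70 + 0.1678·82 + 0.0897·82 = 139.2821
  x_3 = 0.1009·15 + 0.0690·51 + 0.1358·100 + 1.1282·70 + 0.1454·82 + 0.0865·82 = 116.5967
  x_4 = 0.0738·15 + 0.0788·51 + 0.0471·100 + 0.0420·70 + 1.1543·82 + 0.0338·82 = 110.1979
  x_5 = 0.1427·15 + 0.1380·51 + 0.1343·100 + 0.1337·70 + 0.1347·82 + 1.0588·82 = 129.8425

L[0,1] = 0.1120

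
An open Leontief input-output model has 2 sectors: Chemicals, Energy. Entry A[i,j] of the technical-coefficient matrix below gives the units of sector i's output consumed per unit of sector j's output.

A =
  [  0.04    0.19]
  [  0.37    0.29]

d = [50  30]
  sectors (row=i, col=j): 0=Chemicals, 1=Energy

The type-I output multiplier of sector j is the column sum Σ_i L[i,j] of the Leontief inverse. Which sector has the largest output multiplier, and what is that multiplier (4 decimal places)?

Energy (1.8812)

Form M = I − A:
  [  0.96   -0.19]
  [ -0.37    0.71]
Leontief inverse L = M⁻¹:
  [  1.1615    0.3108]
  [  0.6053    1.5704]
Total output x = L · d:
  x_0 = 1.1615·50 + 0.3108·30 = 67.3973
  x_1 = 0.6053·50 + 1.5704·30 = 77.3761
Output multipliers (column sums of L):
  Chemicals: 1.7667
  Energy: 1.8812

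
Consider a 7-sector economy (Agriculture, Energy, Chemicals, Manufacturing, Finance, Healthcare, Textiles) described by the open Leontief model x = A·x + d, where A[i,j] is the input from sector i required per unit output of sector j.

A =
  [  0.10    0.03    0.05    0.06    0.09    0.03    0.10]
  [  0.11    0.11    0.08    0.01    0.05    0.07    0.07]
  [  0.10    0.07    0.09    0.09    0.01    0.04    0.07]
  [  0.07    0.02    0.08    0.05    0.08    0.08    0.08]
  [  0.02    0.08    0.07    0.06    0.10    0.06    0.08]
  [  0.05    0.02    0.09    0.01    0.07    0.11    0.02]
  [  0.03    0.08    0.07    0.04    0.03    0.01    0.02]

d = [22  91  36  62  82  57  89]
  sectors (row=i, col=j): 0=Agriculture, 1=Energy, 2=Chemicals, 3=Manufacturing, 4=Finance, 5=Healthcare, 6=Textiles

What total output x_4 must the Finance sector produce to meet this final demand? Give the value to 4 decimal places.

Form M = I − A:
  [  0.90   -0.03   -0.05   -0.06   -0.09   -0.03   -0.10]
  [ -0.11    0.89   -0.08   -0.01   -0.05   -0.07   -0.07]
  [ -0.10   -0.07    0.91   -0.09   -0.01   -0.04   -0.07]
  [ -0.07   -0.02   -0.08    0.95   -0.08   -0.08   -0.08]
  [ -0.02   -0.08   -0.07   -0.06    0.90   -0.06   -0.08]
  [ -0.05   -0.02   -0.09   -0.01   -0.07    0.89   -0.02]
  [ -0.03   -0.08   -0.07   -0.04   -0.03   -0.01    0.98]
Leontief inverse L = M⁻¹:
  [  1.1524    0.0774    0.1083    0.0998    0.1401    0.0699    0.1519]
  [  0.1754    1.1652    0.1456    0.0501    0.1017    0.1169    0.1263]
  [  0.1625    0.1172    1.1519    0.1304    0.0578    0.0835    0.1243]
  [  0.1223    0.0655    0.1402    1.0892    0.1282    0.1236    0.1291]
  [  0.0744    0.1326    0.1333    0.0979    1.1487    0.1066    0.1305]
  [  0.0939    0.0561    0.1403    0.0413    0.1091    1.1492    0.0593]
  [  0.0694    0.1132    0.1087    0.0643    0.0582    0.0377    1.0541]
Total output x = L · d:
  x_0 = 1.1524·22 + 0.0774·91 + 0.1083·36 + 0.0998·62 + 0.1401·82 + 0.0699·57 + 0.1519·89 = 71.4804
  x_1 = 0.1754·22 + 1.1652·91 + 0.1456·36 + 0.0501·62 + 0.1017·82 + 0.1169·57 + 0.1263·89 = 144.4788
  x_2 = 0.1625·22 + 0.1172·91 + 1.1519·36 + 0.1304·62 + 0.0578·82 + 0.0835·57 + 0.1243·89 = 84.3560
  x_3 = 0.1223·22 + 0.0655·91 + 0.1402·36 + 1.0892·62 + 0.1282·82 + 0.1236·57 + 0.1291·89 = 110.2711
  x_4 = 0.0744·22 + 0.1326·91 + 0.1333·36 + 0.0979·62 + 1.1487·82 + 0.1066·57 + 0.1305·89 = 136.4639
  x_5 = 0.0939·22 + 0.0561·91 + 0.1403·36 + 0.0413·62 + 0.1091·82 + 1.1492·57 + 0.0593·89 = 94.5170
  x_6 = 0.0694·22 + 0.1132·91 + 0.1087·36 + 0.0643·62 + 0.0582·82 + 0.0377·57 + 1.0541·89 = 120.4669

136.4639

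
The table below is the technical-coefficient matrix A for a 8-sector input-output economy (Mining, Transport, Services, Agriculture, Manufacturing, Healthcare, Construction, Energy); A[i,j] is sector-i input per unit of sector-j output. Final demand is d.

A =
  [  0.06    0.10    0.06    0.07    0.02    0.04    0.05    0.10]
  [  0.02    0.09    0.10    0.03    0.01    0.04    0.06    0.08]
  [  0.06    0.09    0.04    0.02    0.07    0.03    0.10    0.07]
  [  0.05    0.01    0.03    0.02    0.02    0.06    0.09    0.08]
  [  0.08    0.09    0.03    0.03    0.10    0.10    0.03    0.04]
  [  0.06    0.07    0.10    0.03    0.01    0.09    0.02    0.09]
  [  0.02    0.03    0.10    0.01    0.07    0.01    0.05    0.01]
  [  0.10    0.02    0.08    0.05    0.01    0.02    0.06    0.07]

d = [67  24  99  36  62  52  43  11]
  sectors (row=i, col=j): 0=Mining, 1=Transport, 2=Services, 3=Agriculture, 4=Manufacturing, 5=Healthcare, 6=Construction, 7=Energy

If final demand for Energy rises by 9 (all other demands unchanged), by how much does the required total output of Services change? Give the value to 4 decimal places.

1.1074

Form M = I − A:
  [  0.94   -0.10   -0.06   -0.07   -0.02   -0.04   -0.05   -0.10]
  [ -0.02    0.91   -0.10   -0.03   -0.01   -0.04   -0.06   -0.08]
  [ -0.06   -0.09    0.96   -0.02   -0.07   -0.03   -0.10   -0.07]
  [ -0.05   -0.01   -0.03    0.98   -0.02   -0.06   -0.09   -0.08]
  [ -0.08   -0.09   -0.03   -0.03    0.90   -0.10   -0.03   -0.04]
  [ -0.06   -0.07   -0.10   -0.03   -0.01    0.91   -0.02   -0.09]
  [ -0.02   -0.03   -0.10   -0.01   -0.07   -0.01    0.95   -0.01]
  [ -0.10   -0.02   -0.08   -0.05   -0.01   -0.02   -0.06    0.93]
Leontief inverse L = M⁻¹:
  [  1.1084    0.1526    0.1219    0.0994    0.0487    0.0760    0.1035    0.1606]
  [  0.0606    1.1369    0.1543    0.0533    0.0377    0.0694    0.1071    0.1300]
  [  0.1051    0.1439    1.1005    0.0474    0.1041    0.0661    0.1474    0.1230]
  [  0.0858    0.0460    0.0760    1.0408    0.0434    0.0857    0.1248    0.1199]
  [  0.1309    0.1525    0.0934    0.0612    1.1332    0.1472    0.0776    0.1033]
  [  0.1086    0.1244    0.1600    0.0589    0.0372    1.1265    0.0704    0.1509]
  [  0.0495    0.0680    0.1340    0.0256    0.0979    0.0349    1.0826    0.0427]
  [  0.1411    0.0644    0.1283    0.0754    0.0366    0.0480    0.1050    1.1195]
Total output x = L · d:
  x_0 = 1.1084·67 + 0.1526·24 + 0.1219·99 + 0.0994·36 + 0.0487·62 + 0.0760·52 + 0.1035·43 + 0.1606·11 = 106.7592
  x_1 = 0.0606·67 + 1.1369·24 + 0.1543·99 + 0.0533·36 + 0.0377·62 + 0.0694·52 + 0.1071·43 + 0.1300·11 = 60.5234
  x_2 = 0.1051·67 + 0.1439·24 + 1.1005·99 + 0.0474·36 + 0.1041·62 + 0.0661·52 + 0.1474·43 + 0.1230·11 = 138.7326
  x_3 = 0.0858·67 + 0.0460·24 + 0.0760·99 + 1.0408·36 + 0.0434·62 + 0.0857·52 + 0.1248·43 + 0.1199·11 = 65.6759
  x_4 = 0.1309·67 + 0.1525·24 + 0.0934·99 + 0.0612·36 + 1.1332·62 + 0.1472·52 + 0.0776·43 + 0.1033·11 = 106.2676
  x_5 = 0.1086·67 + 0.1244·24 + 0.1600·99 + 0.0589·36 + 0.0372·62 + 1.1265·52 + 0.0704·43 + 0.1509·11 = 93.7914
  x_6 = 0.0495·67 + 0.0680·24 + 0.1340·99 + 0.0256·36 + 0.0979·62 + 0.0349·52 + 1.0826·43 + 0.0427·11 = 74.0396
  x_7 = 0.1411·67 + 0.0644·24 + 0.1283·99 + 0.0754·36 + 0.0366·62 + 0.0480·52 + 0.1050·43 + 1.1195·11 = 48.0104
Δx_2 = L[2,7] · Δd_7 = 0.1230 · 9 = 1.1074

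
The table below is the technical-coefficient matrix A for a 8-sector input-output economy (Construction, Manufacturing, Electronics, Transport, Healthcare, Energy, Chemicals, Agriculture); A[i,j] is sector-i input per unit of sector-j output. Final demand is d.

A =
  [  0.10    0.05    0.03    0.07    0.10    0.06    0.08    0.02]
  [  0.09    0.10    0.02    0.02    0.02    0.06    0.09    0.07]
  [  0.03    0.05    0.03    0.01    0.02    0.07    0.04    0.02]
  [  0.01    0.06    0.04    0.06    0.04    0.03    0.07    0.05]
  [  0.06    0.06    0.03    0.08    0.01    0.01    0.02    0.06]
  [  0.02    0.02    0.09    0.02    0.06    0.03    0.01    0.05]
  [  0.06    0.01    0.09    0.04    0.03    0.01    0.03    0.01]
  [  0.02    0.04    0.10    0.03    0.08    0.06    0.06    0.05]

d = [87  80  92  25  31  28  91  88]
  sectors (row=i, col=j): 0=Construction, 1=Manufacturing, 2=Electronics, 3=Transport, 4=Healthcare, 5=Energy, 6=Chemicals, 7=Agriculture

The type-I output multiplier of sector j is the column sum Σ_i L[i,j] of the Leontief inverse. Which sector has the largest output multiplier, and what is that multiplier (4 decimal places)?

Electronics (1.6758)

Form M = I − A:
  [  0.90   -0.05   -0.03   -0.07   -0.10   -0.06   -0.08   -0.02]
  [ -0.09    0.90   -0.02   -0.02   -0.02   -0.06   -0.09   -0.07]
  [ -0.03   -0.05    0.97   -0.01   -0.02   -0.07   -0.04   -0.02]
  [ -0.01   -0.06   -0.04    0.94   -0.04   -0.03   -0.07   -0.05]
  [ -0.06   -0.06   -0.03   -0.08    0.99   -0.01   -0.02   -0.06]
  [ -0.02   -0.02   -0.09   -0.02   -0.06    0.97   -0.01   -0.05]
  [ -0.06   -0.01   -0.09   -0.04   -0.03   -0.01    0.97   -0.01]
  [ -0.02   -0.04   -0.10   -0.03   -0.08   -0.06   -0.06    0.95]
Leontief inverse L = M⁻¹:
  [  1.1439    0.0895    0.0709    0.1082    0.1365    0.0907    0.1204    0.0525]
  [  0.1332    1.1372    0.0626    0.0504    0.0574    0.0928    0.1311    0.1005]
  [  0.0518    0.0700    1.0538    0.0255    0.0391    0.0877    0.0601    0.0375]
  [  0.0367    0.0878    0.0711    1.0822    0.0628    0.0525    0.0986    0.0735]
  [  0.0871    0.0890    0.0574    0.1028    1.0364    0.0346    0.0521    0.0828]
  [  0.0408    0.0431    0.1137    0.0378    0.0790    1.0509    0.0315    0.0691]
  [  0.0821    0.0313    0.1101    0.0584    0.0492    0.0297    1.0522    0.0252]
  [  0.0514    0.0721    0.1363    0.0560    0.1068    0.0879    0.0903    1.0772]
Total output x = L · d:
  x_0 = 1.1439·87 + 0.0895·80 + 0.0709·92 + 0.1082·25 + 0.1365·31 + 0.0907·28 + 0.1204·91 + 0.0525·88 = 138.2584
  x_1 = 0.1332·87 + 1.1372·80 + 0.0626·92 + 0.0504·25 + 0.0574·31 + 0.0928·28 + 0.1311·91 + 0.1005·88 = 134.7266
  x_2 = 0.0518·87 + 0.0700·80 + 1.0538·92 + 0.0255·25 + 0.0391·31 + 0.0877·28 + 0.0601·91 + 0.0375·88 = 120.1358
  x_3 = 0.0367·87 + 0.0878·80 + 0.0711·92 + 1.0822·25 + 0.0628·31 + 0.0525·28 + 0.0986·91 + 0.0735·88 = 62.6729
  x_4 = 0.0871·87 + 0.0890·80 + 0.0574·92 + 0.1028·25 + 1.0364·31 + 0.0346·28 + 0.0521·91 + 0.0828·88 = 67.6746
  x_5 = 0.0408·87 + 0.0431·80 + 0.1137·92 + 0.0378·25 + 0.0790·31 + 1.0509·28 + 0.0315·91 + 0.0691·88 = 59.2261
  x_6 = 0.0821·87 + 0.0313·80 + 0.1101·92 + 0.0584·25 + 0.0492·31 + 0.0297·28 + 1.0522·91 + 0.0252·88 = 121.5608
  x_7 = 0.0514·87 + 0.0721·80 + 0.1363·92 + 0.0560·25 + 0.1068·31 + 0.0879·28 + 0.0903·91 + 1.0772·88 = 132.9570
Output multipliers (column sums of L):
  Construction: 1.6271
  Manufacturing: 1.6201
  Electronics: 1.6758
  Transport: 1.5212
  Healthcare: 1.5673
  Energy: 1.5267
  Chemicals: 1.6363
  Agriculture: 1.5182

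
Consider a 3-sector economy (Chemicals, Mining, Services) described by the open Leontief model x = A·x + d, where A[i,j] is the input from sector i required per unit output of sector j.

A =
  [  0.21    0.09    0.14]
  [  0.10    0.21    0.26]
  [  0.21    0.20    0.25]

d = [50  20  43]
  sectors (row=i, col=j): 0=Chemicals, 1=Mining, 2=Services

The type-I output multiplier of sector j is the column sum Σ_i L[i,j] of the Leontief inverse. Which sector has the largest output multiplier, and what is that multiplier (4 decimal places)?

Form M = I − A:
  [  0.79   -0.09   -0.14]
  [ -0.10    0.79   -0.26]
  [ -0.21   -0.20    0.75]
Leontief inverse L = M⁻¹:
  [  1.3884    0.2453    0.3442]
  [  0.3329    1.4464    0.5636]
  [  0.4775    0.4544    1.5800]
Total output x = L · d:
  x_0 = 1.3884·50 + 0.2453·20 + 0.3442·43 = 89.1255
  x_1 = 0.3329·50 + 1.4464·20 + 0.5636·43 = 69.8070
  x_2 = 0.4775·50 + 0.4544·20 + 1.5800·43 = 100.9037
Output multipliers (column sums of L):
  Chemicals: 2.1988
  Mining: 2.1461
  Services: 2.4878

Services (2.4878)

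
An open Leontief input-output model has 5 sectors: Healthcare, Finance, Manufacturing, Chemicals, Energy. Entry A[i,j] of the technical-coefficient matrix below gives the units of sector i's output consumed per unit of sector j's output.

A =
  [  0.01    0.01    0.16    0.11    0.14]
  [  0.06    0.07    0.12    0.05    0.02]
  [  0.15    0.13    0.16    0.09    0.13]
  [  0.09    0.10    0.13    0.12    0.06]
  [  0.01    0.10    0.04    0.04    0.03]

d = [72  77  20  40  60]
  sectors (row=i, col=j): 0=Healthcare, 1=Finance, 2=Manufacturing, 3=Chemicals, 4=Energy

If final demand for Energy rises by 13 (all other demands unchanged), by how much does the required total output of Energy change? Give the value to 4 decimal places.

Form M = I − A:
  [  0.99   -0.01   -0.16   -0.11   -0.14]
  [ -0.06    0.93   -0.12   -0.05   -0.02]
  [ -0.15   -0.13    0.84   -0.09   -0.13]
  [ -0.09   -0.10   -0.13    0.88   -0.06]
  [ -0.01   -0.10   -0.04   -0.04    0.97]
Leontief inverse L = M⁻¹:
  [  1.0716    0.0872    0.2531    0.1739    0.2011]
  [  0.1083    1.1230    0.2001    0.1011    0.0719]
  [  0.2310    0.2293    1.3067    0.1858    0.2247]
  [  0.1586    0.1795    0.2476    1.1978    0.1339]
  [  0.0383    0.1335    0.0873    0.0693    1.0552]
Total output x = L · d:
  x_0 = 1.0716·72 + 0.0872·77 + 0.2531·20 + 0.1739·40 + 0.2011·60 = 107.9561
  x_1 = 0.1083·72 + 1.1230·77 + 0.2001·20 + 0.1011·40 + 0.0719·60 = 106.6256
  x_2 = 0.2310·72 + 0.2293·77 + 1.3067·20 + 0.1858·40 + 0.2247·60 = 81.3335
  x_3 = 0.1586·72 + 0.1795·77 + 0.2476·20 + 1.1978·40 + 0.1339·60 = 86.1409
  x_4 = 0.0383·72 + 0.1335·77 + 0.0873·20 + 0.0693·40 + 1.0552·60 = 80.8671
Δx_4 = L[4,4] · Δd_4 = 1.0552 · 13 = 13.7175

13.7175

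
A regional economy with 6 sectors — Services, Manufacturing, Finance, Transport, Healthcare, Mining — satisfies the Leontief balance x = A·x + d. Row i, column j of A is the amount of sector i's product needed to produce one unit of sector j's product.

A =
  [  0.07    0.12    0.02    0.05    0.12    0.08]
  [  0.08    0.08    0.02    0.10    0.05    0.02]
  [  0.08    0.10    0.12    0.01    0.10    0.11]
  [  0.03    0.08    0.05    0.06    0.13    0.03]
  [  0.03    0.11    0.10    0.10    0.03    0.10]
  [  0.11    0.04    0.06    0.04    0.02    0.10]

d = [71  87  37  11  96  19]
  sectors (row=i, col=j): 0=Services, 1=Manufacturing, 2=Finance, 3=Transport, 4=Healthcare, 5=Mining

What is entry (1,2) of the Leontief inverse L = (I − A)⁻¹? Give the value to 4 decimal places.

L[1,2] = 0.0515

Form M = I − A:
  [  0.93   -0.12   -0.02   -0.05   -0.12   -0.08]
  [ -0.08    0.92   -0.02   -0.10   -0.05   -0.02]
  [ -0.08   -0.10    0.88   -0.01   -0.10   -0.11]
  [ -0.03   -0.08   -0.05    0.94   -0.13   -0.03]
  [ -0.03   -0.11   -0.10   -0.10    0.97   -0.10]
  [ -0.11   -0.04   -0.06   -0.04   -0.02    0.90]
Leontief inverse L = M⁻¹:
  [  1.1219    0.1888    0.0644    0.1045    0.1719    0.1344]
  [  0.1165    1.1342    0.0515    0.1403    0.0982    0.0574]
  [  0.1455    0.1797    1.1780    0.0642    0.1610    0.1809]
  [  0.0704    0.1397    0.0927    1.1053    0.1752    0.0770]
  [  0.0863    0.1772    0.1487    0.1475    1.0891    0.1557]
  [  0.1570    0.0956    0.0961    0.0757    0.0681    1.1490]
Total output x = L · d:
  x_0 = 1.1219·71 + 0.1888·87 + 0.0644·37 + 0.1045·11 + 0.1719·96 + 0.1344·19 = 118.6703
  x_1 = 0.1165·71 + 1.1342·87 + 0.0515·37 + 0.1403·11 + 0.0982·96 + 0.0574·19 = 120.9053
  x_2 = 0.1455·71 + 0.1797·87 + 1.1780·37 + 0.0642·11 + 0.1610·96 + 0.1809·19 = 89.1567
  x_3 = 0.0704·71 + 0.1397·87 + 0.0927·37 + 1.1053·11 + 0.1752·96 + 0.0770·19 = 51.0227
  x_4 = 0.0863·71 + 0.1772·87 + 0.1487·37 + 0.1475·11 + 1.0891·96 + 0.1557·19 = 136.1859
  x_5 = 0.1570·71 + 0.0956·87 + 0.0961·37 + 0.0757·11 + 0.0681·96 + 1.1490·19 = 52.2266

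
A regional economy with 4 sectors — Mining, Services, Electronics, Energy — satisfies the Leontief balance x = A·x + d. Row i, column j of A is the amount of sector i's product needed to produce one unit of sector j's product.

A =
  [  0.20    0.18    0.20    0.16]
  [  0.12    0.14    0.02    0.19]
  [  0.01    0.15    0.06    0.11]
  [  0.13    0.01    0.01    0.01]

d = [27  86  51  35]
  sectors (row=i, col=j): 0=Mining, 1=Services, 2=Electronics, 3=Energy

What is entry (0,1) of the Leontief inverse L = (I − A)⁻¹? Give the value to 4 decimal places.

L[0,1] = 0.3398

Form M = I − A:
  [  0.80   -0.18   -0.20   -0.16]
  [ -0.12    0.86   -0.02   -0.19]
  [ -0.01   -0.15    0.94   -0.11]
  [ -0.13   -0.01   -0.01    0.99]
Leontief inverse L = M⁻¹:
  [  1.3563    0.3398    0.2992    0.3177]
  [  0.2310    1.2281    0.0783    0.2817]
  [  0.0725    0.2065    1.0855    0.1720]
  [  0.1812    0.0591    0.0510    1.0564]
Total output x = L · d:
  x_0 = 1.3563·27 + 0.3398·86 + 0.2992·51 + 0.3177·35 = 92.2164
  x_1 = 0.2310·27 + 1.2281·86 + 0.0783·51 + 0.2817·35 = 125.7007
  x_2 = 0.0725·27 + 0.2065·86 + 1.0855·51 + 0.1720·35 = 81.0936
  x_3 = 0.1812·27 + 0.0591·86 + 0.0510·51 + 1.0564·35 = 49.5516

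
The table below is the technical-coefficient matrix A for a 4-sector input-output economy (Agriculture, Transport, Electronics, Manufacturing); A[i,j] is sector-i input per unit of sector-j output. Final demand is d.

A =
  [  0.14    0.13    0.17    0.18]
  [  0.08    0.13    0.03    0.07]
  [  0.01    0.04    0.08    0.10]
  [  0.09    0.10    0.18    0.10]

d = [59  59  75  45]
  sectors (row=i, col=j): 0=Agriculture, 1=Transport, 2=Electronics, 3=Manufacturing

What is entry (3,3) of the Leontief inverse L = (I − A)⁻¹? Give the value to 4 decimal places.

L[3,3] = 1.1820

Form M = I − A:
  [  0.86   -0.13   -0.17   -0.18]
  [ -0.08    0.87   -0.03   -0.07]
  [ -0.01   -0.04    0.92   -0.10]
  [ -0.09   -0.10   -0.18    0.90]
Leontief inverse L = M⁻¹:
  [  1.2182    0.2291    0.2900    0.2937]
  [  0.1247    1.1866    0.0865    0.1268]
  [  0.0342    0.0725    1.1225    0.1372]
  [  0.1425    0.1693    0.2631    1.1820]
Total output x = L · d:
  x_0 = 1.2182·59 + 0.2291·59 + 0.2900·75 + 0.2937·45 = 120.3616
  x_1 = 0.1247·59 + 1.1866·59 + 0.0865·75 + 0.1268·45 = 89.5640
  x_2 = 0.0342·59 + 0.0725·59 + 1.1225·75 + 0.1372·45 = 96.6499
  x_3 = 0.1425·59 + 0.1693·59 + 0.2631·75 + 1.1820·45 = 91.3177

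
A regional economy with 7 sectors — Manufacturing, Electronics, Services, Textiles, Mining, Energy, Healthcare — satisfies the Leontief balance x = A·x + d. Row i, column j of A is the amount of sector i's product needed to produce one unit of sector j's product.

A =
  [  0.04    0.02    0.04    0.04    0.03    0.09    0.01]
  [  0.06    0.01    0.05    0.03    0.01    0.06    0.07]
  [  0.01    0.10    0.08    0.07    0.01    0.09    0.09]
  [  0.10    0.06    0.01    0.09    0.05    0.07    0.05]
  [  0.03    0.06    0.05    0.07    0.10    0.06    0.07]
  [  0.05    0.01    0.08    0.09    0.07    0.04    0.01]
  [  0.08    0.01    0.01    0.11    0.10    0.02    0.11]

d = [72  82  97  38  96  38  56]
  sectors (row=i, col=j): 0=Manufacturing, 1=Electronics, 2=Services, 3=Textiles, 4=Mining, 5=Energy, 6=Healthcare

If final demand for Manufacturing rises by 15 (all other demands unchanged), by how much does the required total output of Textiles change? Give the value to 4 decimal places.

2.0967

Form M = I − A:
  [  0.96   -0.02   -0.04   -0.04   -0.03   -0.09   -0.01]
  [ -0.06    0.99   -0.05   -0.03   -0.01   -0.06   -0.07]
  [ -0.01   -0.10    0.92   -0.07   -0.01   -0.09   -0.09]
  [ -0.10   -0.06   -0.01    0.91   -0.05   -0.07   -0.05]
  [ -0.03   -0.06   -0.05   -0.07    0.90   -0.06   -0.07]
  [ -0.05   -0.01   -0.08   -0.09   -0.07    0.96   -0.01]
  [ -0.08   -0.01   -0.01   -0.11   -0.10   -0.02    0.89]
Leontief inverse L = M⁻¹:
  [  1.0624    0.0368    0.0624    0.0721    0.0530    0.1170    0.0307]
  [  0.0856    1.0271    0.0709    0.0662    0.0363    0.0880    0.0965]
  [  0.0522    0.1267    1.1130    0.1252    0.0478    0.1321    0.1354]
  [  0.1398    0.0830    0.0384    1.1387    0.0873    0.1121    0.0841]
  [  0.0699    0.0886    0.0815    0.1241    1.1429    0.1026    0.1140]
  [  0.0801    0.0378    0.1066    0.1324    0.1002    1.0783    0.0421]
  [  0.1240    0.0373    0.0352    0.1663    0.1472    0.0626    1.1531]
Total output x = L · d:
  x_0 = 1.0624·72 + 0.0368·82 + 0.0624·97 + 0.0721·38 + 0.0530·96 + 0.1170·38 + 0.0307·56 = 99.5559
  x_1 = 0.0856·72 + 1.0271·82 + 0.0709·97 + 0.0662·38 + 0.0363·96 + 0.0880·38 + 0.0965·56 = 112.0094
  x_2 = 0.0522·72 + 0.1267·82 + 1.1130·97 + 0.1252·38 + 0.0478·96 + 0.1321·38 + 0.1354·56 = 144.0545
  x_3 = 0.1398·72 + 0.0830·82 + 0.0384·97 + 1.1387·38 + 0.0873·96 + 0.1121·38 + 0.0841·56 = 81.2153
  x_4 = 0.0699·72 + 0.0886·82 + 0.0815·97 + 0.1241·38 + 1.1429·96 + 0.1026·38 + 0.1140·56 = 144.9141
  x_5 = 0.0801·72 + 0.0378·82 + 0.1066·97 + 0.1324·38 + 0.1002·96 + 1.0783·38 + 0.0421·56 = 77.1913
  x_6 = 0.1240·72 + 0.0373·82 + 0.0352·97 + 0.1663·38 + 0.1472·96 + 0.0626·38 + 1.1531·56 = 102.8023
Δx_3 = L[3,0] · Δd_0 = 0.1398 · 15 = 2.0967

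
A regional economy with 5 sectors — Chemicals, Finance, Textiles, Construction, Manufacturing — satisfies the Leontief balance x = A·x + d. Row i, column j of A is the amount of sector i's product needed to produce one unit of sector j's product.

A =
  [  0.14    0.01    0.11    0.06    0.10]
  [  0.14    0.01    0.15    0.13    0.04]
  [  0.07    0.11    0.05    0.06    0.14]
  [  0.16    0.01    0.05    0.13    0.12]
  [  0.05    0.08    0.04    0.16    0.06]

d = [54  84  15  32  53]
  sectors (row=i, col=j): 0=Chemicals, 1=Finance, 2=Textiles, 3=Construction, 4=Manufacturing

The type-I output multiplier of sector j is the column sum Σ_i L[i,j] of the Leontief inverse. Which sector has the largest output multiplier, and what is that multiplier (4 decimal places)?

Form M = I − A:
  [  0.86   -0.01   -0.11   -0.06   -0.10]
  [ -0.14    0.99   -0.15   -0.13   -0.04]
  [ -0.07   -0.11    0.95   -0.06   -0.14]
  [ -0.16   -0.01   -0.05    0.87   -0.12]
  [ -0.05   -0.08   -0.04   -0.16    0.94]
Leontief inverse L = M⁻¹:
  [  1.2184    0.0457    0.1626    0.1339    0.1729]
  [  0.2343    1.0481    0.2091    0.2106    0.1276]
  [  0.1528    0.1429    1.1093    0.1463    0.2062]
  [  0.2541    0.0432    0.1088    1.2178    0.2005]
  [  0.1345    0.1051    0.0922    0.2386    1.1268]
Total output x = L · d:
  x_0 = 1.2184·54 + 0.0457·84 + 0.1626·15 + 0.1339·32 + 0.1729·53 = 85.5187
  x_1 = 0.2343·54 + 1.0481·84 + 0.2091·15 + 0.2106·32 + 0.1276·53 = 117.3299
  x_2 = 0.1528·54 + 0.1429·84 + 1.1093·15 + 0.1463·32 + 0.2062·53 = 52.5079
  x_3 = 0.2541·54 + 0.0432·84 + 0.1088·15 + 1.2178·32 + 0.2005·53 = 68.5754
  x_4 = 0.1345·54 + 0.1051·84 + 0.0922·15 + 0.2386·32 + 1.1268·53 = 84.8242
Output multipliers (column sums of L):
  Chemicals: 1.9940
  Finance: 1.3850
  Textiles: 1.6819
  Construction: 1.9472
  Manufacturing: 1.8340

Chemicals (1.9940)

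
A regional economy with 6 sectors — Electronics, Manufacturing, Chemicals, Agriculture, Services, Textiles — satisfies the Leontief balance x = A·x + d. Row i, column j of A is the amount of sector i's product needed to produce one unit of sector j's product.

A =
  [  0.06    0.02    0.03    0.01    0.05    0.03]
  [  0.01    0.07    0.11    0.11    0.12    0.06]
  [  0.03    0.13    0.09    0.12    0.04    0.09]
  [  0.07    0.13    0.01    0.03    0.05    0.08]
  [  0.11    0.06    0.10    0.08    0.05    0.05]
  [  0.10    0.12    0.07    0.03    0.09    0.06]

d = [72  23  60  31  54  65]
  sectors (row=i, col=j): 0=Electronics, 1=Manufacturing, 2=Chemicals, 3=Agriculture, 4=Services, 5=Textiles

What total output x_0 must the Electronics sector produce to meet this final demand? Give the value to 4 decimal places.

Form M = I − A:
  [  0.94   -0.02   -0.03   -0.01   -0.05   -0.03]
  [ -0.01    0.93   -0.11   -0.11   -0.12   -0.06]
  [ -0.03   -0.13    0.91   -0.12   -0.04   -0.09]
  [ -0.07   -0.13   -0.01    0.97   -0.05   -0.08]
  [ -0.11   -0.06   -0.10   -0.08    0.95   -0.05]
  [ -0.10   -0.12   -0.07   -0.03   -0.09    0.94]
Leontief inverse L = M⁻¹:
  [  1.0818    0.0458    0.0531    0.0303    0.0712    0.0489]
  [  0.0633    1.1507    0.1713    0.1704    0.1758    0.1157]
  [  0.0802    0.2137    1.1520    0.1806    0.1032    0.1474]
  [  0.1075    0.1815    0.0571    1.0714    0.0985    0.1169]
  [  0.1545    0.1255    0.1499    0.1280    1.0988    0.0966]
  [  0.1474    0.1855    0.1295    0.0849    0.1461    1.1078]
Total output x = L · d:
  x_0 = 1.0818·72 + 0.0458·23 + 0.0531·60 + 0.0303·31 + 0.0712·54 + 0.0489·65 = 90.0936
  x_1 = 0.0633·72 + 1.1507·23 + 0.1713·60 + 0.1704·31 + 0.1758·54 + 0.1157·65 = 63.5969
  x_2 = 0.0802·72 + 0.2137·23 + 1.1520·60 + 0.1806·31 + 0.1032·54 + 0.1474·65 = 100.5659
  x_3 = 0.1075·72 + 0.1815·23 + 0.0571·60 + 1.0714·31 + 0.0985·54 + 0.1169·65 = 61.4666
  x_4 = 0.1545·72 + 0.1255·23 + 0.1499·60 + 0.1280·31 + 1.0988·54 + 0.0966·65 = 92.5878
  x_5 = 0.1474·72 + 0.1855·23 + 0.1295·60 + 0.0849·31 + 0.1461·54 + 1.1078·65 = 105.1676

90.0936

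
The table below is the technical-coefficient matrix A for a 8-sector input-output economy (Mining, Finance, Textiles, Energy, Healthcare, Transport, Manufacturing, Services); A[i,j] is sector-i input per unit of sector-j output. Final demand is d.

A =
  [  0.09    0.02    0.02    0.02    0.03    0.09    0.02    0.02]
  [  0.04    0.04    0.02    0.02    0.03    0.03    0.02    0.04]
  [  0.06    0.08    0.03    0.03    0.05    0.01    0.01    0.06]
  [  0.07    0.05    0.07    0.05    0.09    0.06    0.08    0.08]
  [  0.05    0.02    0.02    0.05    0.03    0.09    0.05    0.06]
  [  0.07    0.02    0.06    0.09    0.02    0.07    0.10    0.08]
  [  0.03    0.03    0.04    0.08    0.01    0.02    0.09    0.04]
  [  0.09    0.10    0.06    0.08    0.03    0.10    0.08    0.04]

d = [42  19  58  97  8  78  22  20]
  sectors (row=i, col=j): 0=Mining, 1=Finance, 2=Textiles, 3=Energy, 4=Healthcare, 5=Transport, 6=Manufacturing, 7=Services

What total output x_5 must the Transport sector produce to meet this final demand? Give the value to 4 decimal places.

Form M = I − A:
  [  0.91   -0.02   -0.02   -0.02   -0.03   -0.09   -0.02   -0.02]
  [ -0.04    0.96   -0.02   -0.02   -0.03   -0.03   -0.02   -0.04]
  [ -0.06   -0.08    0.97   -0.03   -0.05   -0.01   -0.01   -0.06]
  [ -0.07   -0.05   -0.07    0.95   -0.09   -0.06   -0.08   -0.08]
  [ -0.05   -0.02   -0.02   -0.05    0.97   -0.09   -0.05   -0.06]
  [ -0.07   -0.02   -0.06   -0.09   -0.02    0.93   -0.10   -0.08]
  [ -0.03   -0.03   -0.04   -0.08   -0.01   -0.02    0.91   -0.04]
  [ -0.09   -0.10   -0.06   -0.08   -0.03   -0.10   -0.08    0.96]
Leontief inverse L = M⁻¹:
  [  1.1256    0.0395    0.0412    0.0483    0.0472    0.1245    0.0507    0.0471]
  [  0.0660    1.0578    0.0359    0.0410    0.0439    0.0552    0.0425    0.0602]
  [  0.0951    0.1049    1.0501    0.0556    0.0694    0.0442    0.0371    0.0862]
  [  0.1283    0.0913    0.1070    1.1000    0.1221    0.1159    0.1334    0.1277]
  [  0.0924    0.0480    0.0487    0.0880    1.0525    0.1307    0.0919    0.0948]
  [  0.1266    0.0606    0.0986    0.1397    0.0525    1.1215    0.1547    0.1261]
  [  0.0652    0.0569    0.0652    0.1119    0.0323    0.0510    1.1257    0.0703]
  [  0.1505    0.1406    0.0994    0.1306    0.0646    0.1550    0.1354    1.0903]
Total output x = L · d:
  x_0 = 1.1256·42 + 0.0395·19 + 0.0412·58 + 0.0483·97 + 0.0472·8 + 0.1245·78 + 0.0507·22 + 0.0471·20 = 67.2488
  x_1 = 0.0660·42 + 1.0578·19 + 0.0359·58 + 0.0410·97 + 0.0439·8 + 0.0552·78 + 0.0425·22 + 0.0602·20 = 35.7233
  x_2 = 0.0951·42 + 0.1049·19 + 1.0501·58 + 0.0556·97 + 0.0694·8 + 0.0442·78 + 0.0371·22 + 0.0862·20 = 78.8311
  x_3 = 0.1283·42 + 0.0913·19 + 0.1070·58 + 1.1000·97 + 0.1221·8 + 0.1159·78 + 0.1334·22 + 0.1277·20 = 135.5374
  x_4 = 0.0924·42 + 0.0480·19 + 0.0487·58 + 0.0880·97 + 1.0525·8 + 0.1307·78 + 0.0919·22 + 0.0948·20 = 38.6832
  x_5 = 0.1266·42 + 0.0606·19 + 0.0986·58 + 0.1397·97 + 0.0525·8 + 1.1215·78 + 0.1547·22 + 0.1261·20 = 119.5638
  x_6 = 0.0652·42 + 0.0569·19 + 0.0652·58 + 0.1119·97 + 0.0323·8 + 0.0510·78 + 1.1257·22 + 0.0703·20 = 48.8529
  x_7 = 0.1505·42 + 0.1406·19 + 0.0994·58 + 0.1306·97 + 0.0646·8 + 0.1550·78 + 0.1354·22 + 1.0903·20 = 64.8153

119.5638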